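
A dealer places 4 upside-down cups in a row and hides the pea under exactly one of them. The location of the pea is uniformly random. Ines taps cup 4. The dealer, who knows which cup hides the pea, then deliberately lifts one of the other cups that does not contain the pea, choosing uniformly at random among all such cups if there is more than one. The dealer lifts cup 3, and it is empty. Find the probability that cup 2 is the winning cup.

3/8

Apply Bayes' rule, conditioning on where the pea actually is.
If it is under either of cups 1 and 2 (prior 1/4 each): the dealer has 2 equally likely choices, so probability 1/2; weight (1/4)·(1/2) = 1/8 each.
If it is under cup 3 (prior 1/4): the dealer opened cup 3, so this case is ruled out; weight (1/4)·0 = 0.
If it is under cup 4 (prior 1/4): the dealer has 3 equally likely choices, so probability 1/3; weight (1/4)·(1/3) = 1/12.
The weights sum to 1/3.
So P(the pea under cup 2 | the dealer opened cup 3) = (1/8) / (1/3) = 3/8.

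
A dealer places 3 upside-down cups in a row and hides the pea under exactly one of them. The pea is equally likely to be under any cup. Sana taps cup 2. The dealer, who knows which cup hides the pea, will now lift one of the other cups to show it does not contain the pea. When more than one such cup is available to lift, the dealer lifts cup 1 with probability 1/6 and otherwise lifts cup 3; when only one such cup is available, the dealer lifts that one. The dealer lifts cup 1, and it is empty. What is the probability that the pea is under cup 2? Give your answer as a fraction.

1/7

Apply Bayes' rule, conditioning on where the pea actually is.
If it is under cup 1 (prior 1/3): the dealer opened cup 1, so this case is ruled out; weight (1/3)·0 = 0.
If it is under cup 2 (prior 1/3): cup 1 is available, opened with probability 1/6; weight (1/3)·(1/6) = 1/18.
If it is under cup 3 (prior 1/3): only cup 1 is available, probability 1; weight (1/3)·1 = 1/3.
The weights sum to 7/18.
So P(the pea under cup 2 | the dealer opened cup 1) = (1/18) / (7/18) = 1/7.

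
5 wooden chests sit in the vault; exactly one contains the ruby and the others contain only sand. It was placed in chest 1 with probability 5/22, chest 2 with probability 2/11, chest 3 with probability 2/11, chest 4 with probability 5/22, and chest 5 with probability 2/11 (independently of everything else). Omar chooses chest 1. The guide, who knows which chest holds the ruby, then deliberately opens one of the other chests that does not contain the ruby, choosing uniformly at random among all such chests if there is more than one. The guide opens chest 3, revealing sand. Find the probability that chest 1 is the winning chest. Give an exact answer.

Consider each possible location of the ruby in turn.
If it is in chest 1 (prior 5/22): the guide has 4 equally likely choices, so probability 1/4; weight (5/22)·(1/4) = 5/88.
If it is in either of chests 2 and 5 (prior 2/11 each): the guide has 3 equally likely choices, so probability 1/3; weight (2/11)·(1/3) = 2/33 each.
If it is in chest 3 (prior 2/11): the guide opened chest 3, so this case is ruled out; weight (2/11)·0 = 0.
If it is in chest 4 (prior 5/22): the guide has 3 equally likely choices, so probability 1/3; weight (5/22)·(1/3) = 5/66.
The weights sum to 67/264.
So P(the ruby in chest 1 | the guide opened chest 3) = (5/88) / (67/264) = 15/67.

15/67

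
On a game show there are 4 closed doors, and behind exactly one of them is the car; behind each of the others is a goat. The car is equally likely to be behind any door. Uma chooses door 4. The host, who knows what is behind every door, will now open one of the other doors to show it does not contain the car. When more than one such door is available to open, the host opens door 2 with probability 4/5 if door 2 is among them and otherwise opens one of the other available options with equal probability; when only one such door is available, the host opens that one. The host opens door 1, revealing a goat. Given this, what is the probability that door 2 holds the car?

5/8

Consider each possible location of the car in turn.
If it is behind door 1 (prior 1/4): the host opened door 1, so this case is ruled out; weight (1/4)·0 = 0.
If it is behind door 2 (prior 1/4): door 2 holds the prize so is unavailable; the host chooses uniformly among the 2 others, probability 1/2; weight (1/4)·(1/2) = 1/8.
If it is behind door 3 (prior 1/4): door 2 is available but not opened, probability 1/5; weight (1/4)·(1/5) = 1/20.
If it is behind door 4 (prior 1/4): door 2 is available but not opened; door 1 gets probability (1 − 4/5)/2 = 1/10; weight (1/4)·(1/10) = 1/40.
The weights sum to 1/5.
So P(the car behind door 2 | the host opened door 1) = (1/8) / (1/5) = 5/8.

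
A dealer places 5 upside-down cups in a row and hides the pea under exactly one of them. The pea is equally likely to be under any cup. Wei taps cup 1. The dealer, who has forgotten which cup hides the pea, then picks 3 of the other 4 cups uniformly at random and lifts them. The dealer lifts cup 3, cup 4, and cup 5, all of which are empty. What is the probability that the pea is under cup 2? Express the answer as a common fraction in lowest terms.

Consider each possible location of the pea in turn.
If it is under either of cups 1 and 2 (prior 1/5 each): the dealer picks exactly this set with probability 1/4 regardless, and none is the prize; weight (1/5)·(1/4) = 1/20 each.
If it is under any of cups 3, 4, and 5 (prior 1/5 each): that cup was opened and seen not to hold the prize — ruled out; weight (1/5)·0 = 0 each.
The weights sum to 1/10.
So P(the pea under cup 2 | the dealer opened cup 3, cup 4, and cup 5) = (1/20) / (1/10) = 1/2.

1/2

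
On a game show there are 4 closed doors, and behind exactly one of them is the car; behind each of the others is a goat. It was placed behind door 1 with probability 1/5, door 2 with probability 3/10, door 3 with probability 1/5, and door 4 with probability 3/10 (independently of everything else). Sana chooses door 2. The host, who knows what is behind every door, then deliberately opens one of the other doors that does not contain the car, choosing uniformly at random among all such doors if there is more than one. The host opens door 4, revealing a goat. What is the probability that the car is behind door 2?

1/3

Apply Bayes' rule, conditioning on where the car actually is.
If it is behind either of doors 1 and 3 (prior 1/5 each): the host has 2 equally likely choices, so probability 1/2; weight (1/5)·(1/2) = 1/10 each.
If it is behind door 2 (prior 3/10): the host has 3 equally likely choices, so probability 1/3; weight (3/10)·(1/3) = 1/10.
If it is behind door 4 (prior 3/10): the host opened door 4, so this case is ruled out; weight (3/10)·0 = 0.
The weights sum to 3/10.
So P(the car behind door 2 | the host opened door 4) = (1/10) / (3/10) = 1/3.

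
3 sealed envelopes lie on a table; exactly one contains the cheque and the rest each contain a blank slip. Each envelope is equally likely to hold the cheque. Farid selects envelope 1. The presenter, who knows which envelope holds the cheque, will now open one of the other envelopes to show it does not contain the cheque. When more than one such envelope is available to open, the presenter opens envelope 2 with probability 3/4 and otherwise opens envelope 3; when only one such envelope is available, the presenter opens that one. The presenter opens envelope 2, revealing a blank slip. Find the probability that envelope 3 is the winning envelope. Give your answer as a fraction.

4/7

Consider each possible location of the cheque in turn.
If it is in envelope 1 (prior 1/3): envelope 2 is available, opened with probability 3/4; weight (1/3)·(3/4) = 1/4.
If it is in envelope 2 (prior 1/3): the presenter opened envelope 2, so this case is ruled out; weight (1/3)·0 = 0.
If it is in envelope 3 (prior 1/3): only envelope 2 is available, probability 1; weight (1/3)·1 = 1/3.
The weights sum to 7/12.
So P(the cheque in envelope 3 | the presenter opened envelope 2) = (1/3) / (7/12) = 4/7.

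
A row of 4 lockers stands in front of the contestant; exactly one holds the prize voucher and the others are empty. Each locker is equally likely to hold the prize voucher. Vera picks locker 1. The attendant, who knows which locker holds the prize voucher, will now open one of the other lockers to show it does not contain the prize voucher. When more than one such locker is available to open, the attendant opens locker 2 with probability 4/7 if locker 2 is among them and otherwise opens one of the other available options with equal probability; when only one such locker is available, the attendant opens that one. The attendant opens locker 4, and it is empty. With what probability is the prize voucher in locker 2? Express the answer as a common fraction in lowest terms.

Apply Bayes' rule, conditioning on where the prize voucher actually is.
If it is in locker 1 (prior 1/4): locker 2 is available but not opened; locker 4 gets probability (1 − 4/7)/2 = 3/14; weight (1/4)·(3/14) = 3/56.
If it is in locker 2 (prior 1/4): locker 2 holds the prize so is unavailable; the attendant chooses uniformly among the 2 others, probability 1/2; weight (1/4)·(1/2) = 1/8.
If it is in locker 3 (prior 1/4): locker 2 is available but not opened, probability 3/7; weight (1/4)·(3/7) = 3/28.
If it is in locker 4 (prior 1/4): the attendant opened locker 4, so this case is ruled out; weight (1/4)·0 = 0.
The weights sum to 2/7.
So P(the prize voucher in locker 2 | the attendant opened locker 4) = (1/8) / (2/7) = 7/16.

7/16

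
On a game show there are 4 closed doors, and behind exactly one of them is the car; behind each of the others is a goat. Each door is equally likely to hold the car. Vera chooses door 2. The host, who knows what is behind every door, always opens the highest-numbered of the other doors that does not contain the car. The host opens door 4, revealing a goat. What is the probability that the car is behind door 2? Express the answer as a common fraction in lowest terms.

Consider each possible location of the car in turn.
If it is behind any of doors 1, 2, and 3 (prior 1/4 each): door 4 is the highest-numbered option available, probability 1; weight (1/4)·1 = 1/4 each.
If it is behind door 4 (prior 1/4): the host opened door 4, so this case is ruled out; weight (1/4)·0 = 0.
The weights sum to 3/4.
So P(the car behind door 2 | the host opened door 4) = (1/4) / (3/4) = 1/3.

1/3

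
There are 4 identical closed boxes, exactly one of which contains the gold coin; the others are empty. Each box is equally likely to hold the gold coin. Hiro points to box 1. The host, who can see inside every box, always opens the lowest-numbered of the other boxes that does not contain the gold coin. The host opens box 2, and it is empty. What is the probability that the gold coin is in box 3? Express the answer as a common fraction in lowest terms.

1/3

Apply Bayes' rule, conditioning on where the gold coin actually is.
If it is in any of boxes 1, 3, and 4 (prior 1/4 each): box 2 is the lowest-numbered option available, probability 1; weight (1/4)·1 = 1/4 each.
If it is in box 2 (prior 1/4): the host opened box 2, so this case is ruled out; weight (1/4)·0 = 0.
The weights sum to 3/4.
So P(the gold coin in box 3 | the host opened box 2) = (1/4) / (3/4) = 1/3.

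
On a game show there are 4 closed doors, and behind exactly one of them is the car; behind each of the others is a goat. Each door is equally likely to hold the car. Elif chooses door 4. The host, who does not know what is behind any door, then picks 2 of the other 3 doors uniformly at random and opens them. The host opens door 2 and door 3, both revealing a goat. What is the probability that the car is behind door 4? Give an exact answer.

Because the host chose which doors to open without knowing where the car is, the choice is independent of the prize location. Learning that none of the 2 opened doors holds the car simply rules out those 2 locations and leaves the remaining 2 doors still equally likely by symmetry.
So P(the car behind door 4) = 1/2.

1/2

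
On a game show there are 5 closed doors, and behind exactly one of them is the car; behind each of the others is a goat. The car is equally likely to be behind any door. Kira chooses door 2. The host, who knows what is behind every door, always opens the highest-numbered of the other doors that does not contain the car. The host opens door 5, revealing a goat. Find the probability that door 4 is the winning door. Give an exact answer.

Condition on the true location of the car.
If it is behind any of doors 1, 2, 3, and 4 (prior 1/5 each): door 5 is the highest-numbered option available, probability 1; weight (1/5)·1 = 1/5 each.
If it is behind door 5 (prior 1/5): the host opened door 5, so this case is ruled out; weight (1/5)·0 = 0.
The weights sum to 4/5.
So P(the car behind door 4 | the host opened door 5) = (1/5) / (4/5) = 1/4.

1/4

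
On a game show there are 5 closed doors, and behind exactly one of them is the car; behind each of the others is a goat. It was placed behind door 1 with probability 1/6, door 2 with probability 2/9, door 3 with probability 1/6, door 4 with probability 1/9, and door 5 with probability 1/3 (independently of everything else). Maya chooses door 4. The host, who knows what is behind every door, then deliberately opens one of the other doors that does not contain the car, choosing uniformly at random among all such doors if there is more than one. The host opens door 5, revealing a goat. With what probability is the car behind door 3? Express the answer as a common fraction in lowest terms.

Consider each possible location of the car in turn.
If it is behind either of doors 1 and 3 (prior 1/6 each): the host has 3 equally likely choices, so probability 1/3; weight (1/6)·(1/3) = 1/18 each.
If it is behind door 2 (prior 2/9): the host has 3 equally likely choices, so probability 1/3; weight (2/9)·(1/3) = 2/27.
If it is behind door 4 (prior 1/9): the host has 4 equally likely choices, so probability 1/4; weight (1/9)·(1/4) = 1/36.
If it is behind door 5 (prior 1/3): the host opened door 5, so this case is ruled out; weight (1/3)·0 = 0.
The weights sum to 23/108.
So P(the car behind door 3 | the host opened door 5) = (1/18) / (23/108) = 6/23.

6/23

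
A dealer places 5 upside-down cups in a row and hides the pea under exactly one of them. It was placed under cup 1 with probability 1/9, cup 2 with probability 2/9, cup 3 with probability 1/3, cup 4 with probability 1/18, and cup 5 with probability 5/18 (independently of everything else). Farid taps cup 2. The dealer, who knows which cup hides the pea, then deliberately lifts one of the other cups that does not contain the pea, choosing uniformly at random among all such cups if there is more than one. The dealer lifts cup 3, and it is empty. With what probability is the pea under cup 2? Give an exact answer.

3/11

Consider each possible location of the pea in turn.
If it is under cup 1 (prior 1/9): the dealer has 3 equally likely choices, so probability 1/3; weight (1/9)·(1/3) = 1/27.
If it is under cup 2 (prior 2/9): the dealer has 4 equally likely choices, so probability 1/4; weight (2/9)·(1/4) = 1/18.
If it is under cup 3 (prior 1/3): the dealer opened cup 3, so this case is ruled out; weight (1/3)·0 = 0.
If it is under cup 4 (prior 1/18): the dealer has 3 equally likely choices, so probability 1/3; weight (1/18)·(1/3) = 1/54.
If it is under cup 5 (prior 5/18): the dealer has 3 equally likely choices, so probability 1/3; weight (5/18)·(1/3) = 5/54.
The weights sum to 11/54.
So P(the pea under cup 2 | the dealer opened cup 3) = (1/18) / (11/54) = 3/11.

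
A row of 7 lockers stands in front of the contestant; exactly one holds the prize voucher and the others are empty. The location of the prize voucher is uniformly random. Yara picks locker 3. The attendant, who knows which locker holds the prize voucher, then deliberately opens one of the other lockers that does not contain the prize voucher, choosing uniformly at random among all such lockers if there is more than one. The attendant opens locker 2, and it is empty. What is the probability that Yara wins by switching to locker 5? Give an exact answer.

Consider each possible location of the prize voucher in turn.
If it is in any of lockers 1, 4, 5, 6, and 7 (prior 1/7 each): the attendant has 5 equally likely choices, so probability 1/5; weight (1/7)·(1/5) = 1/35 each.
If it is in locker 2 (prior 1/7): the attendant opened locker 2, so this case is ruled out; weight (1/7)·0 = 0.
If it is in locker 3 (prior 1/7): the attendant has 6 equally likely choices, so probability 1/6; weight (1/7)·(1/6) = 1/42.
The weights sum to 1/6.
So P(the prize voucher in locker 5 | the attendant opened locker 2) = (1/35) / (1/6) = 6/35.

6/35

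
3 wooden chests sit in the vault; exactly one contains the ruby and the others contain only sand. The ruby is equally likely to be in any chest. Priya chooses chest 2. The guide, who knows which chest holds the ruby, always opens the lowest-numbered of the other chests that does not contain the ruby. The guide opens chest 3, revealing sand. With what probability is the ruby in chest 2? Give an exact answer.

0

Condition on the true location of the ruby.
If it is in chest 1 (prior 1/3): chest 3 is the lowest-numbered option available, probability 1; weight (1/3)·1 = 1/3.
If it is in chest 2 (prior 1/3): the guide would have opened chest 1 instead, probability 0; weight (1/3)·0 = 0.
If it is in chest 3 (prior 1/3): the guide opened chest 3, so this case is ruled out; weight (1/3)·0 = 0.
The weights sum to 1/3.
So P(the ruby in chest 2 | the guide opened chest 3) = 0 / (1/3) = 0.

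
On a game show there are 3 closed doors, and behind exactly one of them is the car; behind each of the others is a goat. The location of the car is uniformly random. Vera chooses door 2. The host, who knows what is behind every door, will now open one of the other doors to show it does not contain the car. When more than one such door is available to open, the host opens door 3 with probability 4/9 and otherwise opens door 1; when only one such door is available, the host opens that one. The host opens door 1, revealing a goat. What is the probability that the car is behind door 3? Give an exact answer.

Condition on the true location of the car.
If it is behind door 1 (prior 1/3): the host opened door 1, so this case is ruled out; weight (1/3)·0 = 0.
If it is behind door 2 (prior 1/3): door 3 is available but not opened, probability 5/9; weight (1/3)·(5/9) = 5/27.
If it is behind door 3 (prior 1/3): only door 1 is available, probability 1; weight (1/3)·1 = 1/3.
The weights sum to 14/27.
So P(the car behind door 3 | the host opened door 1) = (1/3) / (14/27) = 9/14.

9/14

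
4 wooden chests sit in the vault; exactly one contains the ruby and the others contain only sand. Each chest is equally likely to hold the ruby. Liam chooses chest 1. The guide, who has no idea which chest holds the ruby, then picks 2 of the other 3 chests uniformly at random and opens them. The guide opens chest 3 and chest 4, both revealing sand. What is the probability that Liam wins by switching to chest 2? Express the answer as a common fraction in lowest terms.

1/2

Condition on the true location of the ruby.
If it is in either of chests 1 and 2 (prior 1/4 each): the guide picks exactly this set with probability 1/3 regardless, and none is the prize; weight (1/4)·(1/3) = 1/12 each.
If it is in either of chests 3 and 4 (prior 1/4 each): that chest was opened and seen not to hold the prize — ruled out; weight (1/4)·0 = 0 each.
The weights sum to 1/6.
So P(the ruby in chest 2 | the guide opened chest 3 and chest 4) = (1/12) / (1/6) = 1/2.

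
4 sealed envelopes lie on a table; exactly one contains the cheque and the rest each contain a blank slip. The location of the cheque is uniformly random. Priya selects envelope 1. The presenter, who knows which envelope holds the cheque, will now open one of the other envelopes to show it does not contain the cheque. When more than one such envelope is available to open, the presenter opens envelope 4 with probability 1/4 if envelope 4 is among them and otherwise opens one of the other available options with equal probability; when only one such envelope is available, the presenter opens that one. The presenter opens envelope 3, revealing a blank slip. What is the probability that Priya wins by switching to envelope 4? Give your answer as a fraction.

Consider each possible location of the cheque in turn.
If it is in envelope 1 (prior 1/4): envelope 4 is available but not opened; envelope 3 gets probability (1 − 1/4)/2 = 3/8; weight (1/4)·(3/8) = 3/32.
If it is in envelope 2 (prior 1/4): envelope 4 is available but not opened, probability 3/4; weight (1/4)·(3/4) = 3/16.
If it is in envelope 3 (prior 1/4): the presenter opened envelope 3, so this case is ruled out; weight (1/4)·0 = 0.
If it is in envelope 4 (prior 1/4): envelope 4 holds the prize so is unavailable; the presenter chooses uniformly among the 2 others, probability 1/2; weight (1/4)·(1/2) = 1/8.
The weights sum to 13/32.
So P(the cheque in envelope 4 | the presenter opened envelope 3) = (1/8) / (13/32) = 4/13.

4/13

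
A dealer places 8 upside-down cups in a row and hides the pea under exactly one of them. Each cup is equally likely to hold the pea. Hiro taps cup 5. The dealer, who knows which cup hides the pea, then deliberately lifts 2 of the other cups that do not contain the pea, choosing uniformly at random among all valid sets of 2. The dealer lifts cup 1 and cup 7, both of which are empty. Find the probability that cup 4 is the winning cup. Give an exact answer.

7/40

Consider each possible location of the pea in turn.
If it is under either of cups 1 and 7 (prior 1/8 each): that cup was opened and seen not to hold the prize — ruled out; weight (1/8)·0 = 0 each.
If it is under any of cups 2, 3, 4, 6, and 8 (prior 1/8 each): the dealer has 15 equally likely choices, so probability 1/15; weight (1/8)·(1/15) = 1/120 each.
If it is under cup 5 (prior 1/8): the dealer has 21 equally likely choices, so probability 1/21; weight (1/8)·(1/21) = 1/168.
The weights sum to 1/21.
So P(the pea under cup 4 | the dealer opened cup 1 and cup 7) = (1/120) / (1/21) = 7/40.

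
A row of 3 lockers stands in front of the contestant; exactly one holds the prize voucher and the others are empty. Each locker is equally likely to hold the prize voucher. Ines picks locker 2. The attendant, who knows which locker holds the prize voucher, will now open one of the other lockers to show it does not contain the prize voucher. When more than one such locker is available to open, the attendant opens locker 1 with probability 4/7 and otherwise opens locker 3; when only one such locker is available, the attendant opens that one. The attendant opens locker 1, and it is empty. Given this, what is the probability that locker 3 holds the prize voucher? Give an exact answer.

Apply Bayes' rule, conditioning on where the prize voucher actually is.
If it is in locker 1 (prior 1/3): the attendant opened locker 1, so this case is ruled out; weight (1/3)·0 = 0.
If it is in locker 2 (prior 1/3): locker 1 is available, opened with probability 4/7; weight (1/3)·(4/7) = 4/21.
If it is in locker 3 (prior 1/3): only locker 1 is available, probability 1; weight (1/3)·1 = 1/3.
The weights sum to 11/21.
So P(the prize voucher in locker 3 | the attendant opened locker 1) = (1/3) / (11/21) = 7/11.

7/11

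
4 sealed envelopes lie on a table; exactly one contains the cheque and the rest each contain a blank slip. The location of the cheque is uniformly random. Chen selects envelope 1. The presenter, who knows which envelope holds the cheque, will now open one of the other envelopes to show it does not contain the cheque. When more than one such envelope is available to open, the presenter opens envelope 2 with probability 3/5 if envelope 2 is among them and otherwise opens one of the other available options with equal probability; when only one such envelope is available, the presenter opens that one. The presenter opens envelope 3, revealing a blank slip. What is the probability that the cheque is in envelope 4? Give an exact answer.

4/11

Apply Bayes' rule, conditioning on where the cheque actually is.
If it is in envelope 1 (prior 1/4): envelope 2 is available but not opened; envelope 3 gets probability (1 − 3/5)/2 = 1/5; weight (1/4)·(1/5) = 1/20.
If it is in envelope 2 (prior 1/4): envelope 2 holds the prize so is unavailable; the presenter chooses uniformly among the 2 others, probability 1/2; weight (1/4)·(1/2) = 1/8.
If it is in envelope 3 (prior 1/4): the presenter opened envelope 3, so this case is ruled out; weight (1/4)·0 = 0.
If it is in envelope 4 (prior 1/4): envelope 2 is available but not opened, probability 2/5; weight (1/4)·(2/5) = 1/10.
The weights sum to 11/40.
So P(the cheque in envelope 4 | the presenter opened envelope 3) = (1/10) / (11/40) = 4/11.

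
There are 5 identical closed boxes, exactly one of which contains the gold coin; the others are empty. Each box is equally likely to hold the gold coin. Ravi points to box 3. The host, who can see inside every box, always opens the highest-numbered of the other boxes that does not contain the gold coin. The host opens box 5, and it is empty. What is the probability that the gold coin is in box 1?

1/4

Consider each possible location of the gold coin in turn.
If it is in any of boxes 1, 2, 3, and 4 (prior 1/5 each): box 5 is the highest-numbered option available, probability 1; weight (1/5)·1 = 1/5 each.
If it is in box 5 (prior 1/5): the host opened box 5, so this case is ruled out; weight (1/5)·0 = 0.
The weights sum to 4/5.
So P(the gold coin in box 1 | the host opened box 5) = (1/5) / (4/5) = 1/4.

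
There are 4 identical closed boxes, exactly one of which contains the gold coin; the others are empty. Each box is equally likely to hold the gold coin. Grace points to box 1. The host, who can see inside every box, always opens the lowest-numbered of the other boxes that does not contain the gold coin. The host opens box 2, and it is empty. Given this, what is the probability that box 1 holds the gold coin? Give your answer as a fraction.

Condition on the true location of the gold coin.
If it is in any of boxes 1, 3, and 4 (prior 1/4 each): box 2 is the lowest-numbered option available, probability 1; weight (1/4)·1 = 1/4 each.
If it is in box 2 (prior 1/4): the host opened box 2, so this case is ruled out; weight (1/4)·0 = 0.
The weights sum to 3/4.
So P(the gold coin in box 1 | the host opened box 2) = (1/4) / (3/4) = 1/3.

1/3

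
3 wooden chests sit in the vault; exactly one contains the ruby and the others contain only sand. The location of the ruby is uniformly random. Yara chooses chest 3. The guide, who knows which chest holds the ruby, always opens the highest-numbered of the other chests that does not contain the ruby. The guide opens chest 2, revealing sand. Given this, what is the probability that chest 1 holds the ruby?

Consider each possible location of the ruby in turn.
If it is in either of chests 1 and 3 (prior 1/3 each): chest 2 is the highest-numbered option available, probability 1; weight (1/3)·1 = 1/3 each.
If it is in chest 2 (prior 1/3): the guide opened chest 2, so this case is ruled out; weight (1/3)·0 = 0.
The weights sum to 2/3.
So P(the ruby in chest 1 | the guide opened chest 2) = (1/3) / (2/3) = 1/2.

1/2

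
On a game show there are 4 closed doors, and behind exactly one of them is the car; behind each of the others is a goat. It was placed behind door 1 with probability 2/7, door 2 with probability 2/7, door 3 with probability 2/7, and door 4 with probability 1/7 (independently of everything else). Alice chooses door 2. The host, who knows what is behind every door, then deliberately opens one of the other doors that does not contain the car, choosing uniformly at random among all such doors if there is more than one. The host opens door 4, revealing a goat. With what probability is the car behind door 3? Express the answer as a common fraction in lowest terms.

Condition on the true location of the car.
If it is behind either of doors 1 and 3 (prior 2/7 each): the host has 2 equally likely choices, so probability 1/2; weight (2/7)·(1/2) = 1/7 each.
If it is behind door 2 (prior 2/7): the host has 3 equally likely choices, so probability 1/3; weight (2/7)·(1/3) = 2/21.
If it is behind door 4 (prior 1/7): the host opened door 4, so this case is ruled out; weight (1/7)·0 = 0.
The weights sum to 8/21.
So P(the car behind door 3 | the host opened door 4) = (1/7) / (8/21) = 3/8.

3/8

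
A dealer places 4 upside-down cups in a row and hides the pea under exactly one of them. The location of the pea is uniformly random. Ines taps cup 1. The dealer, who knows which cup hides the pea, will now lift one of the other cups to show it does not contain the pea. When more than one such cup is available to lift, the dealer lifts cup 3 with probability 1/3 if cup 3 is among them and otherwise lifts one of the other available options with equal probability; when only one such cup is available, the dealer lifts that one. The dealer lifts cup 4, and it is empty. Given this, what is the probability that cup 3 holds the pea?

1/3

Condition on the true location of the pea.
If it is under cup 1 (prior 1/4): cup 3 is available but not opened; cup 4 gets probability (1 − 1/3)/2 = 1/3; weight (1/4)·(1/3) = 1/12.
If it is under cup 2 (prior 1/4): cup 3 is available but not opened, probability 2/3; weight (1/4)·(2/3) = 1/6.
If it is under cup 3 (prior 1/4): cup 3 holds the prize so is unavailable; the dealer chooses uniformly among the 2 others, probability 1/2; weight (1/4)·(1/2) = 1/8.
If it is under cup 4 (prior 1/4): the dealer opened cup 4, so this case is ruled out; weight (1/4)·0 = 0.
The weights sum to 3/8.
So P(the pea under cup 3 | the dealer opened cup 4) = (1/8) / (3/8) = 1/3.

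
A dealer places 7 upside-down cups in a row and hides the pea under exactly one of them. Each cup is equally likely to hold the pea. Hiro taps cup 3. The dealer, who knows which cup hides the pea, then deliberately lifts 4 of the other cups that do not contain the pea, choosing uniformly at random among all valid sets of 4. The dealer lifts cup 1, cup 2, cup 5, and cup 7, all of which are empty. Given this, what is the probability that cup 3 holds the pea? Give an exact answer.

1/7

Apply Bayes' rule, conditioning on where the pea actually is.
If it is under any of cups 1, 2, 5, and 7 (prior 1/7 each): that cup was opened and seen not to hold the prize — ruled out; weight (1/7)·0 = 0 each.
If it is under cup 3 (prior 1/7): the dealer has 15 equally likely choices, so probability 1/15; weight (1/7)·(1/15) = 1/105.
If it is under either of cups 4 and 6 (prior 1/7 each): the dealer has 5 equally likely choices, so probability 1/5; weight (1/7)·(1/5) = 1/35 each.
The weights sum to 1/15.
So P(the pea under cup 3 | the dealer opened cup 1, cup 2, cup 5, and cup 7) = (1/105) / (1/15) = 1/7.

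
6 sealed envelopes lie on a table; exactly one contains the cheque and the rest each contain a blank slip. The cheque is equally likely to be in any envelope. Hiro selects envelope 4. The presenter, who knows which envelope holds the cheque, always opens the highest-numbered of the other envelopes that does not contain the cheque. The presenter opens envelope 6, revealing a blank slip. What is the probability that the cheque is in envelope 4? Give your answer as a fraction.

1/5

Apply Bayes' rule, conditioning on where the cheque actually is.
If it is in any of envelopes 1, 2, 3, 4, and 5 (prior 1/6 each): envelope 6 is the highest-numbered option available, probability 1; weight (1/6)·1 = 1/6 each.
If it is in envelope 6 (prior 1/6): the presenter opened envelope 6, so this case is ruled out; weight (1/6)·0 = 0.
The weights sum to 5/6.
So P(the cheque in envelope 4 | the presenter opened envelope 6) = (1/6) / (5/6) = 1/5.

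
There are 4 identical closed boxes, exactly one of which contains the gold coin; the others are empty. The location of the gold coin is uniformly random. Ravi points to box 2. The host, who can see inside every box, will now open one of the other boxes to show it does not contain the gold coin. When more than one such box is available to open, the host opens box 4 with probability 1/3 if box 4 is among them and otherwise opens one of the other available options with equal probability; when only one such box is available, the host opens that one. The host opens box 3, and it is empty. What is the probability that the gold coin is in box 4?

Condition on the true location of the gold coin.
If it is in box 1 (prior 1/4): box 4 is available but not opened, probability 2/3; weight (1/4)·(2/3) = 1/6.
If it is in box 2 (prior 1/4): box 4 is available but not opened; box 3 gets probability (1 − 1/3)/2 = 1/3; weight (1/4)·(1/3) = 1/12.
If it is in box 3 (prior 1/4): the host opened box 3, so this case is ruled out; weight (1/4)·0 = 0.
If it is in box 4 (prior 1/4): box 4 holds the prize so is unavailable; the host chooses uniformly among the 2 others, probability 1/2; weight (1/4)·(1/2) = 1/8.
The weights sum to 3/8.
So P(the gold coin in box 4 | the host opened box 3) = (1/8) / (3/8) = 1/3.

1/3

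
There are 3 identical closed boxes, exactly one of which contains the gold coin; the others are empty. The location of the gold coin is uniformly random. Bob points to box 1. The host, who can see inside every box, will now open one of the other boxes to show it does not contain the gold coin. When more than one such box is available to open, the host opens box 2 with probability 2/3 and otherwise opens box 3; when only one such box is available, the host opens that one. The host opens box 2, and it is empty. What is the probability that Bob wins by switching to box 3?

3/5

Consider each possible location of the gold coin in turn.
If it is in box 1 (prior 1/3): box 2 is available, opened with probability 2/3; weight (1/3)·(2/3) = 2/9.
If it is in box 2 (prior 1/3): the host opened box 2, so this case is ruled out; weight (1/3)·0 = 0.
If it is in box 3 (prior 1/3): only box 2 is available, probability 1; weight (1/3)·1 = 1/3.
The weights sum to 5/9.
So P(the gold coin in box 3 | the host opened box 2) = (1/3) / (5/9) = 3/5.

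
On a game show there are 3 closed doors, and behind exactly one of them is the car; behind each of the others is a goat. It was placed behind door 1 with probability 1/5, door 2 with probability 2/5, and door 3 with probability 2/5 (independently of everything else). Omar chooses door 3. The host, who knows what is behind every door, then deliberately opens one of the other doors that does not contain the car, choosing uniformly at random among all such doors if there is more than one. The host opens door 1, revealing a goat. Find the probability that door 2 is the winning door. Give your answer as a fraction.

2/3

Condition on the true location of the car.
If it is behind door 1 (prior 1/5): the host opened door 1, so this case is ruled out; weight (1/5)·0 = 0.
If it is behind door 2 (prior 2/5): the host has no choice, probability 1; weight (2/5)·1 = 2/5.
If it is behind door 3 (prior 2/5): the host has 2 equally likely choices, so probability 1/2; weight (2/5)·(1/2) = 1/5.
The weights sum to 3/5.
So P(the car behind door 2 | the host opened door 1) = (2/5) / (3/5) = 2/3.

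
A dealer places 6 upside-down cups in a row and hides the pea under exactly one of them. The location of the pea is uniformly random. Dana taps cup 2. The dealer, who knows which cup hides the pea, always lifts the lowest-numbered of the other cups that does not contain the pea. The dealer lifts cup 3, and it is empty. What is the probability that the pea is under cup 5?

Condition on the true location of the pea.
If it is under cup 1 (prior 1/6): cup 3 is the lowest-numbered option available, probability 1; weight (1/6)·1 = 1/6.
If it is under any of cups 2, 4, 5, and 6 (prior 1/6 each): the dealer would have opened cup 1 instead, probability 0; weight (1/6)·0 = 0 each.
If it is under cup 3 (prior 1/6): the dealer opened cup 3, so this case is ruled out; weight (1/6)·0 = 0.
The weights sum to 1/6.
So P(the pea under cup 5 | the dealer opened cup 3) = 0 / (1/6) = 0.

0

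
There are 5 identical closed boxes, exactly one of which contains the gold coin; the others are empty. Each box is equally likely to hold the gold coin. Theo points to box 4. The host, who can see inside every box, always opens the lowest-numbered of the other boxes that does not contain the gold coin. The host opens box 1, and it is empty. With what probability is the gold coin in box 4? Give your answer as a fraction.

Consider each possible location of the gold coin in turn.
If it is in box 1 (prior 1/5): the host opened box 1, so this case is ruled out; weight (1/5)·0 = 0.
If it is in any of boxes 2, 3, 4, and 5 (prior 1/5 each): box 1 is the lowest-numbered option available, probability 1; weight (1/5)·1 = 1/5 each.
The weights sum to 4/5.
So P(the gold coin in box 4 | the host opened box 1) = (1/5) / (4/5) = 1/4.

1/4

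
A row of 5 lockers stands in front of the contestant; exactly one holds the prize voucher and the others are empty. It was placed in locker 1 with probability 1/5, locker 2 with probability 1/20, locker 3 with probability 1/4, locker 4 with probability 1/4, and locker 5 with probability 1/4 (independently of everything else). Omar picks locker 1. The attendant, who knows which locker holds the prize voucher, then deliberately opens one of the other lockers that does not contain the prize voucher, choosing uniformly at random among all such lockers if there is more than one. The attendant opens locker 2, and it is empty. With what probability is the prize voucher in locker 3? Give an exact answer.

Consider each possible location of the prize voucher in turn.
If it is in locker 1 (prior 1/5): the attendant has 4 equally likely choices, so probability 1/4; weight (1/5)·(1/4) = 1/20.
If it is in locker 2 (prior 1/20): the attendant opened locker 2, so this case is ruled out; weight (1/20)·0 = 0.
If it is in any of lockers 3, 4, and 5 (prior 1/4 each): the attendant has 3 equally likely choices, so probability 1/3; weight (1/4)·(1/3) = 1/12 each.
The weights sum to 3/10.
So P(the prize voucher in locker 3 | the attendant opened locker 2) = (1/12) / (3/10) = 5/18.

5/18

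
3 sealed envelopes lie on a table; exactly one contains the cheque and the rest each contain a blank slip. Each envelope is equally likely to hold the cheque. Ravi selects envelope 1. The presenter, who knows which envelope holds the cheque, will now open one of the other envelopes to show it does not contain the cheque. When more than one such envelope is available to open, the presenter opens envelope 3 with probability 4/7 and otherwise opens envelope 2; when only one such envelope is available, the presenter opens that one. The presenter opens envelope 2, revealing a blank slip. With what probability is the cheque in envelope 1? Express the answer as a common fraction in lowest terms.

Condition on the true location of the cheque.
If it is in envelope 1 (prior 1/3): envelope 3 is available but not opened, probability 3/7; weight (1/3)·(3/7) = 1/7.
If it is in envelope 2 (prior 1/3): the presenter opened envelope 2, so this case is ruled out; weight (1/3)·0 = 0.
If it is in envelope 3 (prior 1/3): only envelope 2 is available, probability 1; weight (1/3)·1 = 1/3.
The weights sum to 10/21.
So P(the cheque in envelope 1 | the presenter opened envelope 2) = (1/7) / (10/21) = 3/10.

3/10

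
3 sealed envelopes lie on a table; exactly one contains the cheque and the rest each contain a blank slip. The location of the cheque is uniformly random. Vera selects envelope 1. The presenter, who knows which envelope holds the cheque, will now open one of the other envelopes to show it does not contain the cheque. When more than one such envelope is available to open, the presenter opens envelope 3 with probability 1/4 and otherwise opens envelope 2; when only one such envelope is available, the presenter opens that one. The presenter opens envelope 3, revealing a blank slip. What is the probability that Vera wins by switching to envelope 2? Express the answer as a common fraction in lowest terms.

4/5

Apply Bayes' rule, conditioning on where the cheque actually is.
If it is in envelope 1 (prior 1/3): envelope 3 is available, opened with probability 1/4; weight (1/3)·(1/4) = 1/12.
If it is in envelope 2 (prior 1/3): only envelope 3 is available, probability 1; weight (1/3)·1 = 1/3.
If it is in envelope 3 (prior 1/3): the presenter opened envelope 3, so this case is ruled out; weight (1/3)·0 = 0.
The weights sum to 5/12.
So P(the cheque in envelope 2 | the presenter opened envelope 3) = (1/3) / (5/12) = 4/5.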